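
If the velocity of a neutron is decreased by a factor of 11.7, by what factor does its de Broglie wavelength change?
The wavelength increases by a factor of 11.7.

From λ = h/(mv), the wavelength is inversely proportional to velocity:

λ ∝ 1/v

If v → v/11.7, then λ → 11.7λ

When velocity is decreased by a factor of 11.7, the wavelength increases by a factor of 11.7.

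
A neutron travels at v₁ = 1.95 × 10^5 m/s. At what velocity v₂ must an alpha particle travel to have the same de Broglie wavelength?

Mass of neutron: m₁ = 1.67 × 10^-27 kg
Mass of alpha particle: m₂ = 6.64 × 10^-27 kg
v₂ = 4.90 × 10^4 m/s

For equal de Broglie wavelengths: λ₁ = λ₂

h/(m₁v₁) = h/(m₂v₂)
m₁v₁ = m₂v₂
v₂ = v₁ · (m₁/m₂)

v₂ = 1.95 × 10^5 m/s × (1.67 × 10^-27 kg / 6.64 × 10^-27 kg)
v₂ = 4.90 × 10^4 m/s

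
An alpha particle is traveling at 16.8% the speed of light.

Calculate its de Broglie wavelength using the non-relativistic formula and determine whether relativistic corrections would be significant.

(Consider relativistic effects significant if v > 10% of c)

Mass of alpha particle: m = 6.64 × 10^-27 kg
Yes, relativistic corrections are needed.

Using the non-relativistic de Broglie formula λ = h/(mv):

v = 16.8% × c = 5.037 × 10^7 m/s

λ = h/(mv)
λ = (6.626 × 10^-34 J·s) / (6.64 × 10^-27 kg × 5.037 × 10^7 m/s)
λ = 1.98 × 10^-15 m

Since v = 16.8% of c > 10% of c, relativistic corrections ARE significant and the actual wavelength would differ from this non-relativistic estimate.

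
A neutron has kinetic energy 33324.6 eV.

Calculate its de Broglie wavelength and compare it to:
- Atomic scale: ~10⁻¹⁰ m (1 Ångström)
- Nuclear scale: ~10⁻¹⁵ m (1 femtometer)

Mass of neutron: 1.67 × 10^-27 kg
λ = 1.57 × 10^-13 m, which is between nuclear and atomic scales.

Using λ = h/√(2mKE):

KE = 33324.6 eV = 5.339 × 10^-15 J

λ = h/√(2mKE)
λ = (6.626 × 10^-34 J·s) / √(2 × 1.67 × 10^-27 kg × 5.339 × 10^-15 J)
λ = 1.57 × 10^-13 m

Comparison:
- Atomic scale (10⁻¹⁰ m): λ is 0.0016× this size
- Nuclear scale (10⁻¹⁵ m): λ is 1.6e+02× this size

The wavelength is between nuclear and atomic scales.

This wavelength is appropriate for probing atomic structure but too large for nuclear physics experiments.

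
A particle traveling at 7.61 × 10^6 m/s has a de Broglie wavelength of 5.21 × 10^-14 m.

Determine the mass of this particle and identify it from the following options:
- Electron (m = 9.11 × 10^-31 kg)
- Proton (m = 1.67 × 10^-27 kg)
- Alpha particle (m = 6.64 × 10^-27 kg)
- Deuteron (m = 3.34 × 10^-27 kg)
The particle is a proton.

From λ = h/(mv), solve for mass:

m = h/(λv)
m = (6.626 × 10^-34 J·s) / (5.21 × 10^-14 m × 7.61 × 10^6 m/s)
m = 1.67 × 10^-27 kg

Comparing with the listed masses, this is closest to a proton.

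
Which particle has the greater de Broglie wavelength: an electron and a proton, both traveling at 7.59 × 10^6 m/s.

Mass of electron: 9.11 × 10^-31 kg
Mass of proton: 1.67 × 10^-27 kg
The electron has the longer wavelength.

Using λ = h/(mv), since both particles have the same velocity, the wavelength depends only on mass.

For electron: λ₁ = h/(m₁v) = 9.58 × 10^-11 m
For proton: λ₂ = h/(m₂v) = 5.23 × 10^-14 m

Since λ ∝ 1/m at constant velocity, the lighter particle has the longer wavelength.

The electron has the longer de Broglie wavelength.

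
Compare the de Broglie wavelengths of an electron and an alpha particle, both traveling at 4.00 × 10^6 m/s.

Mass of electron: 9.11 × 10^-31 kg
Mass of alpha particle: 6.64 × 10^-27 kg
The electron has the longer wavelength.

Using λ = h/(mv), since both particles have the same velocity, the wavelength depends only on mass.

For electron: λ₁ = h/(m₁v) = 1.82 × 10^-10 m
For alpha particle: λ₂ = h/(m₂v) = 2.49 × 10^-14 m

Since λ ∝ 1/m at constant velocity, the lighter particle has the longer wavelength.

The electron has the longer de Broglie wavelength.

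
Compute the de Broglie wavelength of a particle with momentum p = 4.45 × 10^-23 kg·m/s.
1.49 × 10^-11 m

Using the de Broglie relation λ = h/p:

λ = h/p
λ = (6.626 × 10^-34 J·s) / (4.45 × 10^-23 kg·m/s)
λ = 1.49 × 10^-11 m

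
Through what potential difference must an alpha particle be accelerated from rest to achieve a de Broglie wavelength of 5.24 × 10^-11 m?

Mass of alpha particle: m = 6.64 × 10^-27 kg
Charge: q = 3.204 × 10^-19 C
3.76 × 10^-2 V

From λ = h/√(2mqV), we solve for V:

λ² = h²/(2mqV)
V = h²/(2mqλ²)
V = (6.626 × 10^-34 J·s)² / (2 × 6.64 × 10^-27 kg × 3.204 × 10^-19 C × (5.24 × 10^-11 m)²)
V = 3.76 × 10^-2 V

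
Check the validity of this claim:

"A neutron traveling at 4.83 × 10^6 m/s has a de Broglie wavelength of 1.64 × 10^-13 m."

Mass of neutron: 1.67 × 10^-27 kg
False

The claim is incorrect.

Using λ = h/(mv):
λ = (6.626 × 10^-34 J·s) / (1.67 × 10^-27 kg × 4.83 × 10^6 m/s)
λ = 8.21 × 10^-14 m

The actual wavelength differs from the claimed 1.64 × 10^-13 m.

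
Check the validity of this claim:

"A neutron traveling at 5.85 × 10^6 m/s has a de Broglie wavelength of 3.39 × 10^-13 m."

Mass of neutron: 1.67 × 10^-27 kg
False

The claim is incorrect.

Using λ = h/(mv):
λ = (6.626 × 10^-34 J·s) / (1.67 × 10^-27 kg × 5.85 × 10^6 m/s)
λ = 6.78 × 10^-14 m

The actual wavelength differs from the claimed 3.39 × 10^-13 m.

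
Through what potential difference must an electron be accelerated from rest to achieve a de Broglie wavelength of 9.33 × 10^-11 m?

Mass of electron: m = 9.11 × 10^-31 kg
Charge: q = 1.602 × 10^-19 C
173 V

From λ = h/√(2mqV), we solve for V:

λ² = h²/(2mqV)
V = h²/(2mqλ²)
V = (6.626 × 10^-34 J·s)² / (2 × 9.11 × 10^-31 kg × 1.602 × 10^-19 C × (9.33 × 10^-11 m)²)
V = 173 V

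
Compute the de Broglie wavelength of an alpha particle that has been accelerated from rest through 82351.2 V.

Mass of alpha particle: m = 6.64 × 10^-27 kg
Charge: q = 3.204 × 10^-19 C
3.54 × 10^-14 m

When a particle is accelerated through voltage V, it gains kinetic energy KE = qV.

The de Broglie wavelength is then λ = h/√(2mqV):

λ = h/√(2mqV)
λ = (6.626 × 10^-34 J·s) / √(2 × 6.64 × 10^-27 kg × 3.204 × 10^-19 C × 82351.2 V)
λ = 3.54 × 10^-14 m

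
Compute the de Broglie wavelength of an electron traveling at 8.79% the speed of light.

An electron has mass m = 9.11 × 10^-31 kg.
2.76 × 10^-11 m

Using the de Broglie relation λ = h/(mv):

v = 8.79% × c = 2.635 × 10^7 m/s

λ = h/(mv)
λ = (6.626 × 10^-34 J·s) / (9.11 × 10^-31 kg × 2.635 × 10^7 m/s)
λ = 2.76 × 10^-11 m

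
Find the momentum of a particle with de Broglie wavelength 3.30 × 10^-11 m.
2.01 × 10^-23 kg·m/s

From the de Broglie relation λ = h/p, we solve for p:

p = h/λ
p = (6.626 × 10^-34 J·s) / (3.30 × 10^-11 m)
p = 2.01 × 10^-23 kg·m/s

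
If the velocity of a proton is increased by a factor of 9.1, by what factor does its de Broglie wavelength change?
The wavelength decreases by a factor of 9.1.

From λ = h/(mv), the wavelength is inversely proportional to velocity:

λ ∝ 1/v

If v → 9.1v, then λ → λ/9.1

When velocity is increased by a factor of 9.1, the wavelength decreases by a factor of 9.1.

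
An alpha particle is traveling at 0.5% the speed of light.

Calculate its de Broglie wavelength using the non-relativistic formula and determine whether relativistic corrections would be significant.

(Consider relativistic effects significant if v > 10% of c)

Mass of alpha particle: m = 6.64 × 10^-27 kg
No, relativistic corrections are not needed.

Using the non-relativistic de Broglie formula λ = h/(mv):

v = 0.5% × c = 1.499 × 10^6 m/s

λ = h/(mv)
λ = (6.626 × 10^-34 J·s) / (6.64 × 10^-27 kg × 1.499 × 10^6 m/s)
λ = 6.66 × 10^-14 m

Since v = 0.5% of c < 10% of c, relativistic corrections are NOT significant and this non-relativistic result is a good approximation.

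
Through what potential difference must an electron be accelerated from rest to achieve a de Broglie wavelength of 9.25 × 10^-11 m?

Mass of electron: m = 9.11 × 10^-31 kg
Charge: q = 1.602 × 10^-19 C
176 V

From λ = h/√(2mqV), we solve for V:

λ² = h²/(2mqV)
V = h²/(2mqλ²)
V = (6.626 × 10^-34 J·s)² / (2 × 9.11 × 10^-31 kg × 1.602 × 10^-19 C × (9.25 × 10^-11 m)²)
V = 176 V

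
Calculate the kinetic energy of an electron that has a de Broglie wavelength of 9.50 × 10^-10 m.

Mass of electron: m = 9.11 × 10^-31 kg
2.67 × 10^-19 J (or 1.67 eV)

From λ = h/√(2mKE), we solve for KE:

λ² = h²/(2mKE)
KE = h²/(2mλ²)
KE = (6.626 × 10^-34 J·s)² / (2 × 9.11 × 10^-31 kg × (9.50 × 10^-10 m)²)
KE = 2.67 × 10^-19 J
KE = 1.67 eV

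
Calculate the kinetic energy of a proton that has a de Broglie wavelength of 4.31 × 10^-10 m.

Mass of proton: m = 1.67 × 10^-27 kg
7.08 × 10^-22 J (or 4.42 × 10^-3 eV)

From λ = h/√(2mKE), we solve for KE:

λ² = h²/(2mKE)
KE = h²/(2mλ²)
KE = (6.626 × 10^-34 J·s)² / (2 × 1.67 × 10^-27 kg × (4.31 × 10^-10 m)²)
KE = 7.08 × 10^-22 J
KE = 4.42 × 10^-3 eV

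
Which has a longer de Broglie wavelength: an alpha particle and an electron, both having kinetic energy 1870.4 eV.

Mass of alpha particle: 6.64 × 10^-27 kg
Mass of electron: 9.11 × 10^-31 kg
The electron has the longer wavelength.

Using λ = h/√(2mKE):

For alpha particle: λ₁ = h/√(2m₁KE) = 3.32 × 10^-13 m
For electron: λ₂ = h/√(2m₂KE) = 2.84 × 10^-11 m

Since λ ∝ 1/√m at constant kinetic energy, the lighter particle has the longer wavelength.

The electron has the longer de Broglie wavelength.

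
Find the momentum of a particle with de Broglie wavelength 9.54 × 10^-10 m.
6.95 × 10^-25 kg·m/s

From the de Broglie relation λ = h/p, we solve for p:

p = h/λ
p = (6.626 × 10^-34 J·s) / (9.54 × 10^-10 m)
p = 6.95 × 10^-25 kg·m/s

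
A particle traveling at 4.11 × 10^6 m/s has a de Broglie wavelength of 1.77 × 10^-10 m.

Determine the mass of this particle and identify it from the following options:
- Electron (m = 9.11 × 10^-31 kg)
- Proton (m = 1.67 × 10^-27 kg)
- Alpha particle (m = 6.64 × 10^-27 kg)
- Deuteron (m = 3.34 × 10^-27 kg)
The particle is an electron.

From λ = h/(mv), solve for mass:

m = h/(λv)
m = (6.626 × 10^-34 J·s) / (1.77 × 10^-10 m × 4.11 × 10^6 m/s)
m = 9.11 × 10^-31 kg

Comparing with the listed masses, this is closest to an electron.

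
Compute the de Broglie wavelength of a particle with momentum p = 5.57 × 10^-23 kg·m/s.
1.19 × 10^-11 m

Using the de Broglie relation λ = h/p:

λ = h/p
λ = (6.626 × 10^-34 J·s) / (5.57 × 10^-23 kg·m/s)
λ = 1.19 × 10^-11 m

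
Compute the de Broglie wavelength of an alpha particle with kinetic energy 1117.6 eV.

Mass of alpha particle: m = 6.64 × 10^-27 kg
4.30 × 10^-13 m

Using λ = h/√(2mKE):

First convert KE to Joules: KE = 1117.6 eV = 1.791 × 10^-16 J

λ = h/√(2mKE)
λ = (6.626 × 10^-34 J·s) / √(2 × 6.64 × 10^-27 kg × 1.791 × 10^-16 J)
λ = 4.30 × 10^-13 m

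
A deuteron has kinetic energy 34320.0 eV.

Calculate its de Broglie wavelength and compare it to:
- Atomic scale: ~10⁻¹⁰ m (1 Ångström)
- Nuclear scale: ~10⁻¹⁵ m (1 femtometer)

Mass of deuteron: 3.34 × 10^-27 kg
λ = 1.09 × 10^-13 m, which is between nuclear and atomic scales.

Using λ = h/√(2mKE):

KE = 34320.0 eV = 5.499 × 10^-15 J

λ = h/√(2mKE)
λ = (6.626 × 10^-34 J·s) / √(2 × 3.34 × 10^-27 kg × 5.499 × 10^-15 J)
λ = 1.09 × 10^-13 m

Comparison:
- Atomic scale (10⁻¹⁰ m): λ is 0.0011× this size
- Nuclear scale (10⁻¹⁵ m): λ is 1.1e+02× this size

The wavelength is between nuclear and atomic scales.

This wavelength is appropriate for probing atomic structure but too large for nuclear physics experiments.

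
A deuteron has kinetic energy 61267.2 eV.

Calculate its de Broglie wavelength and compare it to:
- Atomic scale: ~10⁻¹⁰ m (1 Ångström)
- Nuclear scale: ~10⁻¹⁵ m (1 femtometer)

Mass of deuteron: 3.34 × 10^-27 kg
λ = 8.18 × 10^-14 m, which is between nuclear and atomic scales.

Using λ = h/√(2mKE):

KE = 61267.2 eV = 9.816 × 10^-15 J

λ = h/√(2mKE)
λ = (6.626 × 10^-34 J·s) / √(2 × 3.34 × 10^-27 kg × 9.816 × 10^-15 J)
λ = 8.18 × 10^-14 m

Comparison:
- Atomic scale (10⁻¹⁰ m): λ is 0.00082× this size
- Nuclear scale (10⁻¹⁵ m): λ is 82× this size

The wavelength is between nuclear and atomic scales.

This wavelength is appropriate for probing atomic structure but too large for nuclear physics experiments.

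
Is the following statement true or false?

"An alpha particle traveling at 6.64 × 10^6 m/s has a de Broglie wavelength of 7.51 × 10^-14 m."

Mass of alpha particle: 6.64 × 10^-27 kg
False

The claim is incorrect.

Using λ = h/(mv):
λ = (6.626 × 10^-34 J·s) / (6.64 × 10^-27 kg × 6.64 × 10^6 m/s)
λ = 1.50 × 10^-14 m

The actual wavelength differs from the claimed 7.51 × 10^-14 m.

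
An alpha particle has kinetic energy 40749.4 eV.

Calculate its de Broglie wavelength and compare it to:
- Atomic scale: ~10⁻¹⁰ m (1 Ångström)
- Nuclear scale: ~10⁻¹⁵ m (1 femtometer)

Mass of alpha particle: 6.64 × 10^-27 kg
λ = 7.12 × 10^-14 m, which is between nuclear and atomic scales.

Using λ = h/√(2mKE):

KE = 40749.4 eV = 6.529 × 10^-15 J

λ = h/√(2mKE)
λ = (6.626 × 10^-34 J·s) / √(2 × 6.64 × 10^-27 kg × 6.529 × 10^-15 J)
λ = 7.12 × 10^-14 m

Comparison:
- Atomic scale (10⁻¹⁰ m): λ is 0.00071× this size
- Nuclear scale (10⁻¹⁵ m): λ is 71× this size

The wavelength is between nuclear and atomic scales.

This wavelength is appropriate for probing atomic structure but too large for nuclear physics experiments.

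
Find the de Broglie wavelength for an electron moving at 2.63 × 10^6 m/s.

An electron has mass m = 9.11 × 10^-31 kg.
2.77 × 10^-10 m

Using the de Broglie relation λ = h/(mv):

λ = h/(mv)
λ = (6.626 × 10^-34 J·s) / (9.11 × 10^-31 kg × 2.63 × 10^6 m/s)
λ = 2.77 × 10^-10 m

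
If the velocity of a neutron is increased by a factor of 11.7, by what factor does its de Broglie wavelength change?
The wavelength decreases by a factor of 11.7.

From λ = h/(mv), the wavelength is inversely proportional to velocity:

λ ∝ 1/v

If v → 11.7v, then λ → λ/11.7

When velocity is increased by a factor of 11.7, the wavelength decreases by a factor of 11.7.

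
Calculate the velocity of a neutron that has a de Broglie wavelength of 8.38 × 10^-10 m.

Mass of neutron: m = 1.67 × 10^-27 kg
4.73 × 10^2 m/s

From the de Broglie relation λ = h/(mv), we solve for v:

v = h/(mλ)
v = (6.626 × 10^-34 J·s) / (1.67 × 10^-27 kg × 8.38 × 10^-10 m)
v = 4.73 × 10^2 m/s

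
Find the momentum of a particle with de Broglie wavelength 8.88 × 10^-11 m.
7.46 × 10^-24 kg·m/s

From the de Broglie relation λ = h/p, we solve for p:

p = h/λ
p = (6.626 × 10^-34 J·s) / (8.88 × 10^-11 m)
p = 7.46 × 10^-24 kg·m/s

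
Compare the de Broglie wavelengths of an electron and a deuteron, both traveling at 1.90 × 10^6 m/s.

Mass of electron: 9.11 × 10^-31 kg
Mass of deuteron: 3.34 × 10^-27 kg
The electron has the longer wavelength.

Using λ = h/(mv), since both particles have the same velocity, the wavelength depends only on mass.

For electron: λ₁ = h/(m₁v) = 3.83 × 10^-10 m
For deuteron: λ₂ = h/(m₂v) = 1.04 × 10^-13 m

Since λ ∝ 1/m at constant velocity, the lighter particle has the longer wavelength.

The electron has the longer de Broglie wavelength.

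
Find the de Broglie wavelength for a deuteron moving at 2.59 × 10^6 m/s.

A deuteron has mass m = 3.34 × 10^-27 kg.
7.66 × 10^-14 m

Using the de Broglie relation λ = h/(mv):

λ = h/(mv)
λ = (6.626 × 10^-34 J·s) / (3.34 × 10^-27 kg × 2.59 × 10^6 m/s)
λ = 7.66 × 10^-14 m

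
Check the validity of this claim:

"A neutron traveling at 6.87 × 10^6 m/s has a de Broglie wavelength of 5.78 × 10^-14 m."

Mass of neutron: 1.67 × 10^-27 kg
True

The claim is correct.

Using λ = h/(mv):
λ = (6.626 × 10^-34 J·s) / (1.67 × 10^-27 kg × 6.87 × 10^6 m/s)
λ = 5.78 × 10^-14 m

This matches the claimed value.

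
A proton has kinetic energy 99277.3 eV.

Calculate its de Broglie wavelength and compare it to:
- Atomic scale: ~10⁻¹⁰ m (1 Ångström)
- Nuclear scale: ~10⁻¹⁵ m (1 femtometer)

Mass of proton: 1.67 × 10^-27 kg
λ = 9.09 × 10^-14 m, which is between nuclear and atomic scales.

Using λ = h/√(2mKE):

KE = 99277.3 eV = 1.591 × 10^-14 J

λ = h/√(2mKE)
λ = (6.626 × 10^-34 J·s) / √(2 × 1.67 × 10^-27 kg × 1.591 × 10^-14 J)
λ = 9.09 × 10^-14 m

Comparison:
- Atomic scale (10⁻¹⁰ m): λ is 0.00091× this size
- Nuclear scale (10⁻¹⁵ m): λ is 91× this size

The wavelength is between nuclear and atomic scales.

This wavelength is appropriate for probing atomic structure but too large for nuclear physics experiments.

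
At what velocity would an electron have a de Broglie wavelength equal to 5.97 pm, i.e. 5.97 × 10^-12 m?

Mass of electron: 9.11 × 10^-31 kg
1.22 × 10^8 m/s

From λ = h/(mv), solve for v:

v = h/(mλ)
v = (6.626 × 10^-34 J·s) / (9.11 × 10^-31 kg × 5.97 × 10^-12 m)
v = 1.22 × 10^8 m/s

Note: This velocity is 40.6% of the speed of light, so relativistic corrections would be needed for a more accurate calculation.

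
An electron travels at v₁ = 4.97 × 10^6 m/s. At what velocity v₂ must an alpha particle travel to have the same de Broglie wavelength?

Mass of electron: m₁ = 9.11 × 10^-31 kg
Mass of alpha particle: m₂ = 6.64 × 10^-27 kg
v₂ = 6.82 × 10^2 m/s

For equal de Broglie wavelengths: λ₁ = λ₂

h/(m₁v₁) = h/(m₂v₂)
m₁v₁ = m₂v₂
v₂ = v₁ · (m₁/m₂)

v₂ = 4.97 × 10^6 m/s × (9.11 × 10^-31 kg / 6.64 × 10^-27 kg)
v₂ = 6.82 × 10^2 m/s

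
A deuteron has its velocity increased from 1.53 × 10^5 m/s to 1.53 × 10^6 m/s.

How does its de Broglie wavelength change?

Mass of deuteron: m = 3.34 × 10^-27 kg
The wavelength decreases by a factor of 10.

Using λ = h/(mv):

Initial wavelength: λ₁ = h/(mv₁) = 1.30 × 10^-12 m
Final wavelength: λ₂ = h/(mv₂) = 1.30 × 10^-13 m

Since λ ∝ 1/v, when velocity increases by a factor of 10, the wavelength decreases by a factor of 10.

λ₂/λ₁ = v₁/v₂ = 1/10

The wavelength decreases by a factor of 10.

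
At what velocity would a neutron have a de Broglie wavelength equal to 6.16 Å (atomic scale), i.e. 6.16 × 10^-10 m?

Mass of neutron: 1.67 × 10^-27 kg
6.44 × 10^2 m/s

From λ = h/(mv), solve for v:

v = h/(mλ)
v = (6.626 × 10^-34 J·s) / (1.67 × 10^-27 kg × 6.16 × 10^-10 m)
v = 6.44 × 10^2 m/s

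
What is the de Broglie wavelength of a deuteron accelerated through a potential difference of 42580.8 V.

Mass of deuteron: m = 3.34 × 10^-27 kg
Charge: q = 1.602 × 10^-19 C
9.82 × 10^-14 m

When a particle is accelerated through voltage V, it gains kinetic energy KE = qV.

The de Broglie wavelength is then λ = h/√(2mqV):

λ = h/√(2mqV)
λ = (6.626 × 10^-34 J·s) / √(2 × 3.34 × 10^-27 kg × 1.602 × 10^-19 C × 42580.8 V)
λ = 9.82 × 10^-14 m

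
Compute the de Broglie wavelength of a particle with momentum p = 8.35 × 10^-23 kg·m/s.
7.94 × 10^-12 m

Using the de Broglie relation λ = h/p:

λ = h/p
λ = (6.626 × 10^-34 J·s) / (8.35 × 10^-23 kg·m/s)
λ = 7.94 × 10^-12 m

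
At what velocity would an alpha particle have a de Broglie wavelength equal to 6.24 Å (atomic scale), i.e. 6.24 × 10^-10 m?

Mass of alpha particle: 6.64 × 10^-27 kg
1.60 × 10^2 m/s

From λ = h/(mv), solve for v:

v = h/(mλ)
v = (6.626 × 10^-34 J·s) / (6.64 × 10^-27 kg × 6.24 × 10^-10 m)
v = 1.60 × 10^2 m/s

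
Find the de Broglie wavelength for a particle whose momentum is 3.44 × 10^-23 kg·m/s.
1.93 × 10^-11 m

Using the de Broglie relation λ = h/p:

λ = h/p
λ = (6.626 × 10^-34 J·s) / (3.44 × 10^-23 kg·m/s)
λ = 1.93 × 10^-11 m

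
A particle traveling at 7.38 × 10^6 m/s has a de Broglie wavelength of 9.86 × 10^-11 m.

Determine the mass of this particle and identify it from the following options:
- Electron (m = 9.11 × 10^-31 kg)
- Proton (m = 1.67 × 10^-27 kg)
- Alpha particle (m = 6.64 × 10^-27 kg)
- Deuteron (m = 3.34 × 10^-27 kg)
The particle is an electron.

From λ = h/(mv), solve for mass:

m = h/(λv)
m = (6.626 × 10^-34 J·s) / (9.86 × 10^-11 m × 7.38 × 10^6 m/s)
m = 9.11 × 10^-31 kg

Comparing with the listed masses, this is closest to an electron.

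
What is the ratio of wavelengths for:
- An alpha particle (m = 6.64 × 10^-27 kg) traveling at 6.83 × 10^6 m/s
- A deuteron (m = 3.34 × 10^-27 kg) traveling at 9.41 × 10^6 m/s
λ₁/λ₂ = 0.693

Using λ = h/(mv):

λ₁ = h/(m₁v₁) = 1.46 × 10^-14 m
λ₂ = h/(m₂v₂) = 2.11 × 10^-14 m

Ratio λ₁/λ₂ = (m₂v₂)/(m₁v₁)
         = (3.34 × 10^-27 kg × 9.41 × 10^6 m/s) / (6.64 × 10^-27 kg × 6.83 × 10^6 m/s)
         = 0.693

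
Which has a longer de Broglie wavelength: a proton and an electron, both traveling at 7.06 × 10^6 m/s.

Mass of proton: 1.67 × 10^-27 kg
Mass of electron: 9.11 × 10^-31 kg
The electron has the longer wavelength.

Using λ = h/(mv), since both particles have the same velocity, the wavelength depends only on mass.

For proton: λ₁ = h/(m₁v) = 5.62 × 10^-14 m
For electron: λ₂ = h/(m₂v) = 1.03 × 10^-10 m

Since λ ∝ 1/m at constant velocity, the lighter particle has the longer wavelength.

The electron has the longer de Broglie wavelength.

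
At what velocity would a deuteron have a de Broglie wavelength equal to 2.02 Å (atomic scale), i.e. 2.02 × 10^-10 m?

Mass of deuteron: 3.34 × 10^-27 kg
9.82 × 10^2 m/s

From λ = h/(mv), solve for v:

v = h/(mλ)
v = (6.626 × 10^-34 J·s) / (3.34 × 10^-27 kg × 2.02 × 10^-10 m)
v = 9.82 × 10^2 m/s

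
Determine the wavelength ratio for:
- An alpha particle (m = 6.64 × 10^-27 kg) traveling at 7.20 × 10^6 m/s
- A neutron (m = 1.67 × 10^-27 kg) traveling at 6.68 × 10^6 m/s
λ₁/λ₂ = 0.233

Using λ = h/(mv):

λ₁ = h/(m₁v₁) = 1.39 × 10^-14 m
λ₂ = h/(m₂v₂) = 5.94 × 10^-14 m

Ratio λ₁/λ₂ = (m₂v₂)/(m₁v₁)
         = (1.67 × 10^-27 kg × 6.68 × 10^6 m/s) / (6.64 × 10^-27 kg × 7.20 × 10^6 m/s)
         = 0.233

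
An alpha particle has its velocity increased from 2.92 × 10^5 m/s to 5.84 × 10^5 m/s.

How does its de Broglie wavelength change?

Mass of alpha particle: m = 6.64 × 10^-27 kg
The wavelength decreases by a factor of 2.

Using λ = h/(mv):

Initial wavelength: λ₁ = h/(mv₁) = 3.42 × 10^-13 m
Final wavelength: λ₂ = h/(mv₂) = 1.71 × 10^-13 m

Since λ ∝ 1/v, when velocity increases by a factor of 2, the wavelength decreases by a factor of 2.

λ₂/λ₁ = v₁/v₂ = 1/2

The wavelength decreases by a factor of 2.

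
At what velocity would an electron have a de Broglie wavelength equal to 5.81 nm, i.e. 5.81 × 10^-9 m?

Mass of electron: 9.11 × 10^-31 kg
1.25 × 10^5 m/s

From λ = h/(mv), solve for v:

v = h/(mλ)
v = (6.626 × 10^-34 J·s) / (9.11 × 10^-31 kg × 5.81 × 10^-9 m)
v = 1.25 × 10^5 m/s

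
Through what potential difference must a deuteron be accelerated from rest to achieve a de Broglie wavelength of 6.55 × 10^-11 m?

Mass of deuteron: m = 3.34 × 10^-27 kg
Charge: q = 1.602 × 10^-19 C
9.56 × 10^-2 V

From λ = h/√(2mqV), we solve for V:

λ² = h²/(2mqV)
V = h²/(2mqλ²)
V = (6.626 × 10^-34 J·s)² / (2 × 3.34 × 10^-27 kg × 1.602 × 10^-19 C × (6.55 × 10^-11 m)²)
V = 9.56 × 10^-2 V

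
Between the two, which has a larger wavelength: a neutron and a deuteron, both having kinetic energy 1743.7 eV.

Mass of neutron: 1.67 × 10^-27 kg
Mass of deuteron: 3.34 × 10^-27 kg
The neutron has the longer wavelength.

Using λ = h/√(2mKE):

For neutron: λ₁ = h/√(2m₁KE) = 6.86 × 10^-13 m
For deuteron: λ₂ = h/√(2m₂KE) = 4.85 × 10^-13 m

Since λ ∝ 1/√m at constant kinetic energy, the lighter particle has the longer wavelength.

The neutron has the longer de Broglie wavelength.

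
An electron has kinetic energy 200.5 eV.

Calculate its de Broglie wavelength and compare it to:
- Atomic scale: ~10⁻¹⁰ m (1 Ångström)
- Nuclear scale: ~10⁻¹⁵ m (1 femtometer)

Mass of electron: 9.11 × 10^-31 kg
λ = 8.66 × 10^-11 m, which is between nuclear and atomic scales.

Using λ = h/√(2mKE):

KE = 200.5 eV = 3.212 × 10^-17 J

λ = h/√(2mKE)
λ = (6.626 × 10^-34 J·s) / √(2 × 9.11 × 10^-31 kg × 3.212 × 10^-17 J)
λ = 8.66 × 10^-11 m

Comparison:
- Atomic scale (10⁻¹⁰ m): λ is 0.87× this size
- Nuclear scale (10⁻¹⁵ m): λ is 8.7e+04× this size

The wavelength is between nuclear and atomic scales.

This wavelength is appropriate for probing atomic structure but too large for nuclear physics experiments.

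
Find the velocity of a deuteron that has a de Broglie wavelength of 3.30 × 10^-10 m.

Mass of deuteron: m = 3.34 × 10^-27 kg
6.01 × 10^2 m/s

From the de Broglie relation λ = h/(mv), we solve for v:

v = h/(mλ)
v = (6.626 × 10^-34 J·s) / (3.34 × 10^-27 kg × 3.30 × 10^-10 m)
v = 6.01 × 10^2 m/s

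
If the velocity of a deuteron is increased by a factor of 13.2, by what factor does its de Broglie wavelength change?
The wavelength decreases by a factor of 13.2.

From λ = h/(mv), the wavelength is inversely proportional to velocity:

λ ∝ 1/v

If v → 13.2v, then λ → λ/13.2

When velocity is increased by a factor of 13.2, the wavelength decreases by a factor of 13.2.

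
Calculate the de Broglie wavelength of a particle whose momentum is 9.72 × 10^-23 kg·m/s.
6.82 × 10^-12 m

Using the de Broglie relation λ = h/p:

λ = h/p
λ = (6.626 × 10^-34 J·s) / (9.72 × 10^-23 kg·m/s)
λ = 6.82 × 10^-12 m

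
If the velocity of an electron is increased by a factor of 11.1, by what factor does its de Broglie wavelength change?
The wavelength decreases by a factor of 11.1.

From λ = h/(mv), the wavelength is inversely proportional to velocity:

λ ∝ 1/v

If v → 11.1v, then λ → λ/11.1

When velocity is increased by a factor of 11.1, the wavelength decreases by a factor of 11.1.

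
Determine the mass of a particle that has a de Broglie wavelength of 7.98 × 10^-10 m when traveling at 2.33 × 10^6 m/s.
3.56 × 10^-31 kg

From the de Broglie relation λ = h/(mv), we solve for m:

m = h/(λv)
m = (6.626 × 10^-34 J·s) / (7.98 × 10^-10 m × 2.33 × 10^6 m/s)
m = 3.56 × 10^-31 kg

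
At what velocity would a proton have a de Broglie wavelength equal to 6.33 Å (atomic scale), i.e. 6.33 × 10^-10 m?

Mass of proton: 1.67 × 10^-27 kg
6.27 × 10^2 m/s

From λ = h/(mv), solve for v:

v = h/(mλ)
v = (6.626 × 10^-34 J·s) / (1.67 × 10^-27 kg × 6.33 × 10^-10 m)
v = 6.27 × 10^2 m/s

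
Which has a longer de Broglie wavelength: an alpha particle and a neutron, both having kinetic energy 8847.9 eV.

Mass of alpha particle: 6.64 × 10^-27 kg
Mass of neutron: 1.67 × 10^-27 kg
The neutron has the longer wavelength.

Using λ = h/√(2mKE):

For alpha particle: λ₁ = h/√(2m₁KE) = 1.53 × 10^-13 m
For neutron: λ₂ = h/√(2m₂KE) = 3.05 × 10^-13 m

Since λ ∝ 1/√m at constant kinetic energy, the lighter particle has the longer wavelength.

The neutron has the longer de Broglie wavelength.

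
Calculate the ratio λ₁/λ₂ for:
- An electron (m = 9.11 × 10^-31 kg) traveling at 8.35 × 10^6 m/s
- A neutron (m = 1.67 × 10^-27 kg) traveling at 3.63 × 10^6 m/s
λ₁/λ₂ = 797

Using λ = h/(mv):

λ₁ = h/(m₁v₁) = 8.71 × 10^-11 m
λ₂ = h/(m₂v₂) = 1.09 × 10^-13 m

Ratio λ₁/λ₂ = (m₂v₂)/(m₁v₁)
         = (1.67 × 10^-27 kg × 3.63 × 10^6 m/s) / (9.11 × 10^-31 kg × 8.35 × 10^6 m/s)
         = 797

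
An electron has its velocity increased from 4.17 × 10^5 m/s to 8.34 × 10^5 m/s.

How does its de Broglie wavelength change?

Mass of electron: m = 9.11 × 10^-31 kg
The wavelength decreases by a factor of 2.

Using λ = h/(mv):

Initial wavelength: λ₁ = h/(mv₁) = 1.74 × 10^-9 m
Final wavelength: λ₂ = h/(mv₂) = 8.72 × 10^-10 m

Since λ ∝ 1/v, when velocity increases by a factor of 2, the wavelength decreases by a factor of 2.

λ₂/λ₁ = v₁/v₂ = 1/2

The wavelength decreases by a factor of 2.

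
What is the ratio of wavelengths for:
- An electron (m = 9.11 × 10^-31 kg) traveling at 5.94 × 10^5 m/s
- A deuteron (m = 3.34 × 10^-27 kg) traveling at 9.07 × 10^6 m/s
λ₁/λ₂ = 5.60 × 10^4

Using λ = h/(mv):

λ₁ = h/(m₁v₁) = 1.22 × 10^-9 m
λ₂ = h/(m₂v₂) = 2.19 × 10^-14 m

Ratio λ₁/λ₂ = (m₂v₂)/(m₁v₁)
         = (3.34 × 10^-27 kg × 9.07 × 10^6 m/s) / (9.11 × 10^-31 kg × 5.94 × 10^5 m/s)
         = 5.60 × 10^4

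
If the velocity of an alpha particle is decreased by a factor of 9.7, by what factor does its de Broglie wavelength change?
The wavelength increases by a factor of 9.7.

From λ = h/(mv), the wavelength is inversely proportional to velocity:

λ ∝ 1/v

If v → v/9.7, then λ → 9.7λ

When velocity is decreased by a factor of 9.7, the wavelength increases by a factor of 9.7.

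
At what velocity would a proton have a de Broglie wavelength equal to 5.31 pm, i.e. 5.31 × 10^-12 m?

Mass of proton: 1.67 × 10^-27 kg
7.47 × 10^4 m/s

From λ = h/(mv), solve for v:

v = h/(mλ)
v = (6.626 × 10^-34 J·s) / (1.67 × 10^-27 kg × 5.31 × 10^-12 m)
v = 7.47 × 10^4 m/s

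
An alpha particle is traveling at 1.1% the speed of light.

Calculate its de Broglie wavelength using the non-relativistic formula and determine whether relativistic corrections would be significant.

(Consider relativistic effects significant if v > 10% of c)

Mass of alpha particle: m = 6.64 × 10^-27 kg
No, relativistic corrections are not needed.

Using the non-relativistic de Broglie formula λ = h/(mv):

v = 1.1% × c = 3.298 × 10^6 m/s

λ = h/(mv)
λ = (6.626 × 10^-34 J·s) / (6.64 × 10^-27 kg × 3.298 × 10^6 m/s)
λ = 3.03 × 10^-14 m

Since v = 1.1% of c < 10% of c, relativistic corrections are NOT significant and this non-relativistic result is a good approximation.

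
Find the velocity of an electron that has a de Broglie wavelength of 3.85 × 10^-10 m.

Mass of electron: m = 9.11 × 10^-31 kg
1.89 × 10^6 m/s

From the de Broglie relation λ = h/(mv), we solve for v:

v = h/(mλ)
v = (6.626 × 10^-34 J·s) / (9.11 × 10^-31 kg × 3.85 × 10^-10 m)
v = 1.89 × 10^6 m/s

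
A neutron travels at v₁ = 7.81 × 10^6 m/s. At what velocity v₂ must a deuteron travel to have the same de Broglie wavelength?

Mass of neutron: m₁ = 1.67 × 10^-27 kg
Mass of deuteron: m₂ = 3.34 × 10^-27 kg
v₂ = 3.90 × 10^6 m/s

For equal de Broglie wavelengths: λ₁ = λ₂

h/(m₁v₁) = h/(m₂v₂)
m₁v₁ = m₂v₂
v₂ = v₁ · (m₁/m₂)

v₂ = 7.81 × 10^6 m/s × (1.67 × 10^-27 kg / 3.34 × 10^-27 kg)
v₂ = 3.90 × 10^6 m/s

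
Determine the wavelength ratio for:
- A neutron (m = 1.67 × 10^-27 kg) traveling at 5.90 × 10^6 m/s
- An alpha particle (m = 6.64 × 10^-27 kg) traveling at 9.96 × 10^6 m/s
λ₁/λ₂ = 6.71

Using λ = h/(mv):

λ₁ = h/(m₁v₁) = 6.72 × 10^-14 m
λ₂ = h/(m₂v₂) = 1.00 × 10^-14 m

Ratio λ₁/λ₂ = (m₂v₂)/(m₁v₁)
         = (6.64 × 10^-27 kg × 9.96 × 10^6 m/s) / (1.67 × 10^-27 kg × 5.90 × 10^6 m/s)
         = 6.71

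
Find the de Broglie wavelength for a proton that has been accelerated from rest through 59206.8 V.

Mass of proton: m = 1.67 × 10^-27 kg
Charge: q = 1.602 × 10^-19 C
1.18 × 10^-13 m

When a particle is accelerated through voltage V, it gains kinetic energy KE = qV.

The de Broglie wavelength is then λ = h/√(2mqV):

λ = h/√(2mqV)
λ = (6.626 × 10^-34 J·s) / √(2 × 1.67 × 10^-27 kg × 1.602 × 10^-19 C × 59206.8 V)
λ = 1.18 × 10^-13 m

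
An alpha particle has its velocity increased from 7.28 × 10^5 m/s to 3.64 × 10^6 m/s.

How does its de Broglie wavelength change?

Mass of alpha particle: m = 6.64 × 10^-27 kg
The wavelength decreases by a factor of 5.

Using λ = h/(mv):

Initial wavelength: λ₁ = h/(mv₁) = 1.37 × 10^-13 m
Final wavelength: λ₂ = h/(mv₂) = 2.74 × 10^-14 m

Since λ ∝ 1/v, when velocity increases by a factor of 5, the wavelength decreases by a factor of 5.

λ₂/λ₁ = v₁/v₂ = 1/5

The wavelength decreases by a factor of 5.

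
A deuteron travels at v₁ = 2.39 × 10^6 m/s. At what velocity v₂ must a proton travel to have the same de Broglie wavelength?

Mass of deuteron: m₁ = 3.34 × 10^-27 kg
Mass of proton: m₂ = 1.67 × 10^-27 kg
v₂ = 4.78 × 10^6 m/s

For equal de Broglie wavelengths: λ₁ = λ₂

h/(m₁v₁) = h/(m₂v₂)
m₁v₁ = m₂v₂
v₂ = v₁ · (m₁/m₂)

v₂ = 2.39 × 10^6 m/s × (3.34 × 10^-27 kg / 1.67 × 10^-27 kg)
v₂ = 4.78 × 10^6 m/s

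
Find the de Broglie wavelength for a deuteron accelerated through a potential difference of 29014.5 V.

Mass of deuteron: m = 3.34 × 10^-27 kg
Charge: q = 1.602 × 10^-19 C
1.19 × 10^-13 m

When a particle is accelerated through voltage V, it gains kinetic energy KE = qV.

The de Broglie wavelength is then λ = h/√(2mqV):

λ = h/√(2mqV)
λ = (6.626 × 10^-34 J·s) / √(2 × 3.34 × 10^-27 kg × 1.602 × 10^-19 C × 29014.5 V)
λ = 1.19 × 10^-13 m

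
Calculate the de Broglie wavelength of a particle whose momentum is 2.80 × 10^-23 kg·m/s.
2.37 × 10^-11 m

Using the de Broglie relation λ = h/p:

λ = h/p
λ = (6.626 × 10^-34 J·s) / (2.80 × 10^-23 kg·m/s)
λ = 2.37 × 10^-11 m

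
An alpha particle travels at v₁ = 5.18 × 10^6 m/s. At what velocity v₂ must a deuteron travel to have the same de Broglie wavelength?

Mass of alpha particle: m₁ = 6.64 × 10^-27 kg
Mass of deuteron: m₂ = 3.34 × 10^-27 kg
v₂ = 1.03 × 10^7 m/s

For equal de Broglie wavelengths: λ₁ = λ₂

h/(m₁v₁) = h/(m₂v₂)
m₁v₁ = m₂v₂
v₂ = v₁ · (m₁/m₂)

v₂ = 5.18 × 10^6 m/s × (6.64 × 10^-27 kg / 3.34 × 10^-27 kg)
v₂ = 1.03 × 10^7 m/s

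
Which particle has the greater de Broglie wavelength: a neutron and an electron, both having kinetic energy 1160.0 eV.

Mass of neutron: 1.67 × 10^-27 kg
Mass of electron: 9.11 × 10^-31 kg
The electron has the longer wavelength.

Using λ = h/√(2mKE):

For neutron: λ₁ = h/√(2m₁KE) = 8.41 × 10^-13 m
For electron: λ₂ = h/√(2m₂KE) = 3.60 × 10^-11 m

Since λ ∝ 1/√m at constant kinetic energy, the lighter particle has the longer wavelength.

The electron has the longer de Broglie wavelength.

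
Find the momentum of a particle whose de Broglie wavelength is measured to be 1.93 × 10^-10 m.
3.43 × 10^-24 kg·m/s

From the de Broglie relation λ = h/p, we solve for p:

p = h/λ
p = (6.626 × 10^-34 J·s) / (1.93 × 10^-10 m)
p = 3.43 × 10^-24 kg·m/s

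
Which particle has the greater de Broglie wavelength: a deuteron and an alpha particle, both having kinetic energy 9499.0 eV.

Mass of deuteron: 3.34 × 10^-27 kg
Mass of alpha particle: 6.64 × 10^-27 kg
The deuteron has the longer wavelength.

Using λ = h/√(2mKE):

For deuteron: λ₁ = h/√(2m₁KE) = 2.08 × 10^-13 m
For alpha particle: λ₂ = h/√(2m₂KE) = 1.47 × 10^-13 m

Since λ ∝ 1/√m at constant kinetic energy, the lighter particle has the longer wavelength.

The deuteron has the longer de Broglie wavelength.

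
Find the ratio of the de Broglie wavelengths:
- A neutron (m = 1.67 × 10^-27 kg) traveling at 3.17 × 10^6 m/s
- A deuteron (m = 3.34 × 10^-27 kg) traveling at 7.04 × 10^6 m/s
λ₁/λ₂ = 4.44

Using λ = h/(mv):

λ₁ = h/(m₁v₁) = 1.25 × 10^-13 m
λ₂ = h/(m₂v₂) = 2.82 × 10^-14 m

Ratio λ₁/λ₂ = (m₂v₂)/(m₁v₁)
         = (3.34 × 10^-27 kg × 7.04 × 10^6 m/s) / (1.67 × 10^-27 kg × 3.17 × 10^6 m/s)
         = 4.44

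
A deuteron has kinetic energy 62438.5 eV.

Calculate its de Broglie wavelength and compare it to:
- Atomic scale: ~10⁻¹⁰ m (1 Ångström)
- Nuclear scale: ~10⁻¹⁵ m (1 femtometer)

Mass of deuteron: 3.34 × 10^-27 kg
λ = 8.11 × 10^-14 m, which is between nuclear and atomic scales.

Using λ = h/√(2mKE):

KE = 62438.5 eV = 1.000 × 10^-14 J

λ = h/√(2mKE)
λ = (6.626 × 10^-34 J·s) / √(2 × 3.34 × 10^-27 kg × 1.000 × 10^-14 J)
λ = 8.11 × 10^-14 m

Comparison:
- Atomic scale (10⁻¹⁰ m): λ is 0.00081× this size
- Nuclear scale (10⁻¹⁵ m): λ is 81× this size

The wavelength is between nuclear and atomic scales.

This wavelength is appropriate for probing atomic structure but too large for nuclear physics experiments.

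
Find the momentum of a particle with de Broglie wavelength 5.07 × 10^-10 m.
1.31 × 10^-24 kg·m/s

From the de Broglie relation λ = h/p, we solve for p:

p = h/λ
p = (6.626 × 10^-34 J·s) / (5.07 × 10^-10 m)
p = 1.31 × 10^-24 kg·m/s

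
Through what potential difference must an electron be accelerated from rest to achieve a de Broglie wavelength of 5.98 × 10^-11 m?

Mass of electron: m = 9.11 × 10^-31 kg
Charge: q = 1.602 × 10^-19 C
421 V

From λ = h/√(2mqV), we solve for V:

λ² = h²/(2mqV)
V = h²/(2mqλ²)
V = (6.626 × 10^-34 J·s)² / (2 × 9.11 × 10^-31 kg × 1.602 × 10^-19 C × (5.98 × 10^-11 m)²)
V = 421 V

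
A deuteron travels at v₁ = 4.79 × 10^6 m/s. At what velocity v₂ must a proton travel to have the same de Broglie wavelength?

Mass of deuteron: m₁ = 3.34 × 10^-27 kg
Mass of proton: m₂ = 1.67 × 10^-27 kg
v₂ = 9.58 × 10^6 m/s

For equal de Broglie wavelengths: λ₁ = λ₂

h/(m₁v₁) = h/(m₂v₂)
m₁v₁ = m₂v₂
v₂ = v₁ · (m₁/m₂)

v₂ = 4.79 × 10^6 m/s × (3.34 × 10^-27 kg / 1.67 × 10^-27 kg)
v₂ = 9.58 × 10^6 m/s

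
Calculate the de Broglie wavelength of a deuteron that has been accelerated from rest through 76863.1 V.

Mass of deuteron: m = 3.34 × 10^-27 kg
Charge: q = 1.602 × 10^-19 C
7.31 × 10^-14 m

When a particle is accelerated through voltage V, it gains kinetic energy KE = qV.

The de Broglie wavelength is then λ = h/√(2mqV):

λ = h/√(2mqV)
λ = (6.626 × 10^-34 J·s) / √(2 × 3.34 × 10^-27 kg × 1.602 × 10^-19 C × 76863.1 V)
λ = 7.31 × 10^-14 m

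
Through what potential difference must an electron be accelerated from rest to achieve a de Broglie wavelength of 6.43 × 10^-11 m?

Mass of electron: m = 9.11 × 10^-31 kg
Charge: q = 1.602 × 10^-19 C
364 V

From λ = h/√(2mqV), we solve for V:

λ² = h²/(2mqV)
V = h²/(2mqλ²)
V = (6.626 × 10^-34 J·s)² / (2 × 9.11 × 10^-31 kg × 1.602 × 10^-19 C × (6.43 × 10^-11 m)²)
V = 364 V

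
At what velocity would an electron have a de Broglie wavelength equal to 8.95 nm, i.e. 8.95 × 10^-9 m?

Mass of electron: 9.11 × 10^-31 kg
8.13 × 10^4 m/s

From λ = h/(mv), solve for v:

v = h/(mλ)
v = (6.626 × 10^-34 J·s) / (9.11 × 10^-31 kg × 8.95 × 10^-9 m)
v = 8.13 × 10^4 m/s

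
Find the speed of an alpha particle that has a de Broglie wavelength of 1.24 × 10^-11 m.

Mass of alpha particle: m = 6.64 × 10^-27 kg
8.05 × 10^3 m/s

From the de Broglie relation λ = h/(mv), we solve for v:

v = h/(mλ)
v = (6.626 × 10^-34 J·s) / (6.64 × 10^-27 kg × 1.24 × 10^-11 m)
v = 8.05 × 10^3 m/s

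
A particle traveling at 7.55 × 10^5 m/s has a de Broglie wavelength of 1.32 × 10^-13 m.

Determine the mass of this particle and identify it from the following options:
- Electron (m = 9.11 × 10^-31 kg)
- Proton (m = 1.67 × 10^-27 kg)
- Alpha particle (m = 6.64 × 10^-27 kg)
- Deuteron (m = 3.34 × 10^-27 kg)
The particle is an alpha particle.

From λ = h/(mv), solve for mass:

m = h/(λv)
m = (6.626 × 10^-34 J·s) / (1.32 × 10^-13 m × 7.55 × 10^5 m/s)
m = 6.65 × 10^-27 kg

Comparing with the listed masses, this is closest to an alpha particle.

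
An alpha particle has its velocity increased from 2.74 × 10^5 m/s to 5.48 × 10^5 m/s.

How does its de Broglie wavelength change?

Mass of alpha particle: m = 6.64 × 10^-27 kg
The wavelength decreases by a factor of 2.

Using λ = h/(mv):

Initial wavelength: λ₁ = h/(mv₁) = 3.64 × 10^-13 m
Final wavelength: λ₂ = h/(mv₂) = 1.82 × 10^-13 m

Since λ ∝ 1/v, when velocity increases by a factor of 2, the wavelength decreases by a factor of 2.

λ₂/λ₁ = v₁/v₂ = 1/2

The wavelength decreases by a factor of 2.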